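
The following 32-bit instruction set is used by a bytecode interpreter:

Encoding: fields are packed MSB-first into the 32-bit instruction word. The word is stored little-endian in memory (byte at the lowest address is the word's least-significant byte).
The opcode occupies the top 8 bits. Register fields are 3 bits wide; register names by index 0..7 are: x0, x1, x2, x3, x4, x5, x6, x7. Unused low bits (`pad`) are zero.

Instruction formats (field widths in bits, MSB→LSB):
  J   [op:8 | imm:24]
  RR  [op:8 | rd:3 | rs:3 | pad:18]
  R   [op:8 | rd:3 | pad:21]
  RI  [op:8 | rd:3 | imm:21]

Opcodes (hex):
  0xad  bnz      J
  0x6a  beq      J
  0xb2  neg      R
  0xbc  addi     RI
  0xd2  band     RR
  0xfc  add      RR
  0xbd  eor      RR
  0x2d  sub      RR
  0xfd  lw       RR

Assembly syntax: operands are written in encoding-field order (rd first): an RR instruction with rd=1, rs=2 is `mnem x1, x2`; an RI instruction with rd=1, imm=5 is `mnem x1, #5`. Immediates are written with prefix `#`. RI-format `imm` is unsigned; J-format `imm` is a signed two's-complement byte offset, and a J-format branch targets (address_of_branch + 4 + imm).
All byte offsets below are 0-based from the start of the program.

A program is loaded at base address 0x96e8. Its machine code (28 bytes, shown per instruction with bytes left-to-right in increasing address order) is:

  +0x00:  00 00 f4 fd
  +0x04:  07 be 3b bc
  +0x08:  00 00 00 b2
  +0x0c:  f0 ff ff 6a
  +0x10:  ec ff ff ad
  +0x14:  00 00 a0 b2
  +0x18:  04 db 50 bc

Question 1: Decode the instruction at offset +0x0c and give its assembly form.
off 0x0c: read f0 ff ff 6a as little → 0x6afffff0
  op=0x6afffff0>>24=0x6a ⇒ beq (J)
  [23:0] imm=16777200 (s24→-16) = #-16

beq #-16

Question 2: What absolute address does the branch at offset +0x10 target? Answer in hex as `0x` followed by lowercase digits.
0x96e8

+0x10: ec ff ff ad ⇒ word 0xadffffec (little)
  opcode bits[31:24]=0xad: bnz/J
  imm@[23:0]=0xffffec (s24→-20) ⇒ #-20
  target = base 0x96e8 + off 0x10 + 4 + imm -20 = 0x96e8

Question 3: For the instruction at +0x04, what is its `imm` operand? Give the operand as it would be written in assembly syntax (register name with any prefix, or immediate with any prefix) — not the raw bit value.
#1818119

+0x04: 07 be 3b bc ⇒ word 0xbc3bbe07 (little)
  top 8b → 0xbc → addi [RI]
  rd@[23:21]=0x1 ⇒ x1
  imm@[20:0]=0x1bbe07 ⇒ #1818119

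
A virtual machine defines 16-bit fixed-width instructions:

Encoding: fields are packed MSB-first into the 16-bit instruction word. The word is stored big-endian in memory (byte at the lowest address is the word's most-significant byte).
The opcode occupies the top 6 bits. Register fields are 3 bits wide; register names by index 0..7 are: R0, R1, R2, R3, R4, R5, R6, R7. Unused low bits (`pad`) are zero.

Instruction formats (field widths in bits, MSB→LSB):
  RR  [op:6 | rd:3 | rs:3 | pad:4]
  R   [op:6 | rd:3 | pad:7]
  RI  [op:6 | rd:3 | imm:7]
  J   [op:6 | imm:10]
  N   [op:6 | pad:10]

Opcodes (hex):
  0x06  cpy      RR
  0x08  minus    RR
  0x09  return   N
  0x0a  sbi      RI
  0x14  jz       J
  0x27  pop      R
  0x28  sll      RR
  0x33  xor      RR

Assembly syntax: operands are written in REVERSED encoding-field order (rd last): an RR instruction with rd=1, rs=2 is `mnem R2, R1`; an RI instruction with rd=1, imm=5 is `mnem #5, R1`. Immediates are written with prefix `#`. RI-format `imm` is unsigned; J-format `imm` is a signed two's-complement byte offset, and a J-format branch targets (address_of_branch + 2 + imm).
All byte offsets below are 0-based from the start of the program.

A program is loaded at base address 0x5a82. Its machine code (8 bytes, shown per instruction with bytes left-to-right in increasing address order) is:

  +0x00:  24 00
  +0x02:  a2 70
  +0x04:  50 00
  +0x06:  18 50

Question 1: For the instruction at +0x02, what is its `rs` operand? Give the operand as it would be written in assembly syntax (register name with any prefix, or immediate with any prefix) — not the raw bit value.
@+02  big-endian(a2 70) = 0xa270
  op=0xa270>>10=0x28 ⇒ sll (RR)
  rd: (w>>7)&0x7=0x4 → R4
  rs: (w>>4)&0x7=0x7 → R7

R7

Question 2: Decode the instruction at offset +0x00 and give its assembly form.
return

off 0x00: read 24 00 as big → 0x2400
  opcode bits[15:10]=0x9: return/N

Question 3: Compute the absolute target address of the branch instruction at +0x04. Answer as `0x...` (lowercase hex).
0x5a88

@+04  big-endian(50 00) = 0x5000
  top 6b → 0x14 → jz [J]
  imm: (w>>0)&0x3ff=0x0 → #0
  target = base 0x5a82 + off 0x04 + 2 + imm 0 = 0x5a88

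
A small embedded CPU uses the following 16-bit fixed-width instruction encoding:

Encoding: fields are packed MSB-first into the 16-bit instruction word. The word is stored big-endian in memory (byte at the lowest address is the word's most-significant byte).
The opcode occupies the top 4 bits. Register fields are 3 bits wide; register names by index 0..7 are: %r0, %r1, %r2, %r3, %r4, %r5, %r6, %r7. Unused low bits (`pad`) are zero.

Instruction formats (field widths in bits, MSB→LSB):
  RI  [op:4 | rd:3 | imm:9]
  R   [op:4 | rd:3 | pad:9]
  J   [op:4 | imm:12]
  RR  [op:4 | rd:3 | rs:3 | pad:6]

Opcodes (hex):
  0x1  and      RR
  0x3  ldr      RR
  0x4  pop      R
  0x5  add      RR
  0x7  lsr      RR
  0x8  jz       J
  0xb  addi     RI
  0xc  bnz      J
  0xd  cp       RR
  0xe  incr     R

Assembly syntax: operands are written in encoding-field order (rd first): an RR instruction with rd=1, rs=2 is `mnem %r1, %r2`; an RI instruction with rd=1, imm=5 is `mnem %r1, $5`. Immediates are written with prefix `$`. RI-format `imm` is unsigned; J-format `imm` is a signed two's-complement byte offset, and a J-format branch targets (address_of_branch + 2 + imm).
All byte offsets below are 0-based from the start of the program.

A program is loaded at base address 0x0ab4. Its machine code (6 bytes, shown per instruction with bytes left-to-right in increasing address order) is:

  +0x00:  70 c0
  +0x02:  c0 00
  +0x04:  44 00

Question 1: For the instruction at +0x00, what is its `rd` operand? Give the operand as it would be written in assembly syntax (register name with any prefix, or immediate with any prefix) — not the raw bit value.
%r0

off 0x00: read 70 c0 as big → 0x70c0
  op=0x70c0>>12=0x7 ⇒ lsr (RR)
  rd@[11:9]=0x0 ⇒ %r0
  rs@[8:6]=0x3 ⇒ %r3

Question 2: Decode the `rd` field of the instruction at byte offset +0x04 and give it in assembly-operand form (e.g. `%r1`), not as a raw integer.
+0x04: 44 00 ⇒ word 0x4400 (big)
  opcode bits[15:12]=0x4: pop/R
  [11:9] rd=2 = %r2

%r2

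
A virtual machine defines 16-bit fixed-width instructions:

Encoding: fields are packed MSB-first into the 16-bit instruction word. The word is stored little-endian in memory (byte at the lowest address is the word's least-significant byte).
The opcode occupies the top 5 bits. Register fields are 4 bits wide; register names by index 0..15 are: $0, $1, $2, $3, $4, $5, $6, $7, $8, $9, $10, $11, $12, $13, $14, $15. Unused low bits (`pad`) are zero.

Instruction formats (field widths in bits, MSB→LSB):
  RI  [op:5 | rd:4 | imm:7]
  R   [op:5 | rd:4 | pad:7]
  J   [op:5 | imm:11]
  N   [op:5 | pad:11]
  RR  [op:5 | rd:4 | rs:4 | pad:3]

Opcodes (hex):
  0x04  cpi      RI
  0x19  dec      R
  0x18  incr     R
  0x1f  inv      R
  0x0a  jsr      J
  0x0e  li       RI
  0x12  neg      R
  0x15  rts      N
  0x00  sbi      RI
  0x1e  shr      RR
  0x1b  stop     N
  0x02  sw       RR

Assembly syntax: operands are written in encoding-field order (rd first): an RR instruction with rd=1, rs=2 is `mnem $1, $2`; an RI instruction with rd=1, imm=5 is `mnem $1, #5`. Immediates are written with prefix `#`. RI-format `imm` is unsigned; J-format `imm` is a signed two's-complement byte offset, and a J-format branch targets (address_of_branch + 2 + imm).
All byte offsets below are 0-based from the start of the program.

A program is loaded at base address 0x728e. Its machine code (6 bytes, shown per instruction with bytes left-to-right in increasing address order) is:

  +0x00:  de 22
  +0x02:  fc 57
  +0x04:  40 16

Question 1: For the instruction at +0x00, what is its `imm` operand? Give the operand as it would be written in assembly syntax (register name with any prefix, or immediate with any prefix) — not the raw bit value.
#94

@+00  little-endian(de 22) = 0x22de
  opcode bits[15:11]=0x4: cpi/RI
  [10:7] rd=5 = $5
  [6:0] imm=94 = #94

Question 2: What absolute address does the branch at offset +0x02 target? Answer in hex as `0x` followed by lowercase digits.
0x728e

[02] fc 57 → 0x57fc
  top 5b → 0xa → jsr [J]
  imm@[10:0]=0x7fc (s11→-4) ⇒ #-4
  target = base 0x728e + off 0x02 + 2 + imm -4 = 0x728e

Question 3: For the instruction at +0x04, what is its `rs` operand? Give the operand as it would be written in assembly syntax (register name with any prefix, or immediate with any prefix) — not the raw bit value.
$8

@+04  little-endian(40 16) = 0x1640
  op=0x1640>>11=0x2 ⇒ sw (RR)
  rd@[10:7]=0xc ⇒ $12
  rs@[6:3]=0x8 ⇒ $8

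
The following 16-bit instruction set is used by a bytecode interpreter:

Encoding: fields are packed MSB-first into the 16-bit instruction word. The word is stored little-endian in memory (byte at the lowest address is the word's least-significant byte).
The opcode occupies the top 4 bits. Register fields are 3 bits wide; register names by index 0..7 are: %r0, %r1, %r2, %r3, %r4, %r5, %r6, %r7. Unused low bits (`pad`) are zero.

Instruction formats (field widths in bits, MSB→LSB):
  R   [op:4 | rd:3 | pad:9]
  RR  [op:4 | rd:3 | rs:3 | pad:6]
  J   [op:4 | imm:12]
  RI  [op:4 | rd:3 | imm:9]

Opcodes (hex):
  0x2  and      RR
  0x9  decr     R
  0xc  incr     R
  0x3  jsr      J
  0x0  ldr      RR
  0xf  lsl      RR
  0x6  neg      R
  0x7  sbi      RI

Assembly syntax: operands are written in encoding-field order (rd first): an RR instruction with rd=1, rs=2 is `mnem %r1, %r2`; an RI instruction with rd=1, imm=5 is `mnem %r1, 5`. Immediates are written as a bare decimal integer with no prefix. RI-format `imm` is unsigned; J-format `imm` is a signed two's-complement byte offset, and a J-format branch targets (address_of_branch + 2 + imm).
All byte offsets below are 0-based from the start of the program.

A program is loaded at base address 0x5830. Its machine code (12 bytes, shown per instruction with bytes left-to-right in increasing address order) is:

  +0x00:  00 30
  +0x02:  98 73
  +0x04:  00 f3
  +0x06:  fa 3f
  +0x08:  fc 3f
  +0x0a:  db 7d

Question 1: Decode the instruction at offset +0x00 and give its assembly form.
[00] 00 30 → 0x3000
  op=0x3000>>12=0x3 ⇒ jsr (J)
  imm: (w>>0)&0xfff=0x0 → 0

jsr 0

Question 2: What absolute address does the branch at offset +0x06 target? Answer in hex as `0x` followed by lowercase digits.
0x5832

+0x06: fa 3f ⇒ word 0x3ffa (little)
  opcode bits[15:12]=0x3: jsr/J
  imm: (w>>0)&0xfff=0xffa (s12→-6) → -6
  target = base 0x5830 + off 0x06 + 2 + imm -6 = 0x5832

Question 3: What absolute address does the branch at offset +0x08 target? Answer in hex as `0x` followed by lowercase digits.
0x5836

@+08  little-endian(fc 3f) = 0x3ffc
  op=0x3ffc>>12=0x3 ⇒ jsr (J)
  imm@[11:0]=0xffc (s12→-4) ⇒ -4
  target = base 0x5830 + off 0x08 + 2 + imm -4 = 0x5836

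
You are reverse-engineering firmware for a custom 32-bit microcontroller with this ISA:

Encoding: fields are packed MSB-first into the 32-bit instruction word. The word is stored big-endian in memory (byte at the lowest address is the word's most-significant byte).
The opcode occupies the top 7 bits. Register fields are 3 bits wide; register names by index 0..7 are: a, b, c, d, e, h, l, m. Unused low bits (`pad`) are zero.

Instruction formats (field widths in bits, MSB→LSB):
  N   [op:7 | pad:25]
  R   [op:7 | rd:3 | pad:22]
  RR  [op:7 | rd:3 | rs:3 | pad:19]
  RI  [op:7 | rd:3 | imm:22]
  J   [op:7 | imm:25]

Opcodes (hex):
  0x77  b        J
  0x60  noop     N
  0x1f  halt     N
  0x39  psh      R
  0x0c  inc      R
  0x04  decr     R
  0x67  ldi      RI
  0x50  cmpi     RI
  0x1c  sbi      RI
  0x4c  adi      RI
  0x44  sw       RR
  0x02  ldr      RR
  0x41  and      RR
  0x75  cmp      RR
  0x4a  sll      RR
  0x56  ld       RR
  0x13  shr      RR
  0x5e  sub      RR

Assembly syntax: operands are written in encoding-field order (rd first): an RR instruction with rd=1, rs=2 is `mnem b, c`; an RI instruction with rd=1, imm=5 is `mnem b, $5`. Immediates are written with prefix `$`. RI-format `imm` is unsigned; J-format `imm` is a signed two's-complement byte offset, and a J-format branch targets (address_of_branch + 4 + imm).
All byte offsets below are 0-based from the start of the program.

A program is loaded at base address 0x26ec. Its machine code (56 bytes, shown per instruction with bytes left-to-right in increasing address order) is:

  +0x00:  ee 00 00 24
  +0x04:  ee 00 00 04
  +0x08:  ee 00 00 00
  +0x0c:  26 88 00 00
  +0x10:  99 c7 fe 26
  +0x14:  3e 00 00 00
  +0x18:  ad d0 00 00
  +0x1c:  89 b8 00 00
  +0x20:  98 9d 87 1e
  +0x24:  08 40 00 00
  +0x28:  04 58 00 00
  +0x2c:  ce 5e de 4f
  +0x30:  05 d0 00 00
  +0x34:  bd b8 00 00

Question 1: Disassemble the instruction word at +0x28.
+0x28: 04 58 00 00 ⇒ word 0x04580000 (big)
  op=0x04580000>>25=0x2 ⇒ ldr (RR)
  rd: (w>>22)&0x7=0x1 → b
  rs: (w>>19)&0x7=0x3 → d

ldr b, d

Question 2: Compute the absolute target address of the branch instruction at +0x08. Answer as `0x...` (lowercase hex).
0x26f8

+0x08: ee 00 00 00 ⇒ word 0xee000000 (big)
  opcode bits[31:25]=0x77: b/J
  imm@[24:0]=0x0 ⇒ $0
  target = base 0x26ec + off 0x08 + 4 + imm 0 = 0x26f8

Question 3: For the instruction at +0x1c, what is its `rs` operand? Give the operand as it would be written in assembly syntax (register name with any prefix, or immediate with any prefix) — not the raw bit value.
m

@+1c  big-endian(89 b8 00 00) = 0x89b80000
  op=0x89b80000>>25=0x44 ⇒ sw (RR)
  rd: (w>>22)&0x7=0x6 → l
  rs: (w>>19)&0x7=0x7 → m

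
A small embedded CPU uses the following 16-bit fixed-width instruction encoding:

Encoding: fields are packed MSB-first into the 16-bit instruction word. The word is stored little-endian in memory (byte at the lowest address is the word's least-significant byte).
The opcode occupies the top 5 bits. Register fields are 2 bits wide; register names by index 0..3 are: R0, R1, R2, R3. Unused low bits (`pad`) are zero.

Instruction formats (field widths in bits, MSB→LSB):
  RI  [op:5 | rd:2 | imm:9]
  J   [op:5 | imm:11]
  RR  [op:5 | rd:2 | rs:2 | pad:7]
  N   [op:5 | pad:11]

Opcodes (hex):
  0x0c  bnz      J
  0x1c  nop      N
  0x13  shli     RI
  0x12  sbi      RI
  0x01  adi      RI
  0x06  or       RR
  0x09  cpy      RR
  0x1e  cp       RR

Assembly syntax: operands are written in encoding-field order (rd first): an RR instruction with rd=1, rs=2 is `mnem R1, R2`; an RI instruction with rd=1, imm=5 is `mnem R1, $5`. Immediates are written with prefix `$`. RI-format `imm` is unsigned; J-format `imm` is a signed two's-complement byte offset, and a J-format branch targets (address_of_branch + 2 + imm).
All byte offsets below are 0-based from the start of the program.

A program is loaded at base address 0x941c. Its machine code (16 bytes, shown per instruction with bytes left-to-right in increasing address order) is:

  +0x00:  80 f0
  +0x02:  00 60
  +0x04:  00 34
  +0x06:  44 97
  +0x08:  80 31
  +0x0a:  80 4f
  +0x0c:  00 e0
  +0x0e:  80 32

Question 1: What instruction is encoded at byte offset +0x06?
+0x06: 44 97 ⇒ word 0x9744 (little)
  op=0x9744>>11=0x12 ⇒ sbi (RI)
  [10:9] rd=3 = R3
  [8:0] imm=324 = $324

sbi R3, $324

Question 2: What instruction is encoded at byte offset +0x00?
cp R0, R1

off 0x00: read 80 f0 as little → 0xf080
  top 5b → 0x1e → cp [RR]
  rd@[10:9]=0x0 ⇒ R0
  rs@[8:7]=0x1 ⇒ R1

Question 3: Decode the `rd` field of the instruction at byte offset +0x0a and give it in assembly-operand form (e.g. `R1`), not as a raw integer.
R3

+0x0a: 80 4f ⇒ word 0x4f80 (little)
  op=0x4f80>>11=0x9 ⇒ cpy (RR)
  rd: (w>>9)&0x3=0x3 → R3
  rs: (w>>7)&0x3=0x3 → R3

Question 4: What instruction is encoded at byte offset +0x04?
or R2, R0

off 0x04: read 00 34 as little → 0x3400
  top 5b → 0x6 → or [RR]
  rd: (w>>9)&0x3=0x2 → R2
  rs: (w>>7)&0x3=0x0 → R0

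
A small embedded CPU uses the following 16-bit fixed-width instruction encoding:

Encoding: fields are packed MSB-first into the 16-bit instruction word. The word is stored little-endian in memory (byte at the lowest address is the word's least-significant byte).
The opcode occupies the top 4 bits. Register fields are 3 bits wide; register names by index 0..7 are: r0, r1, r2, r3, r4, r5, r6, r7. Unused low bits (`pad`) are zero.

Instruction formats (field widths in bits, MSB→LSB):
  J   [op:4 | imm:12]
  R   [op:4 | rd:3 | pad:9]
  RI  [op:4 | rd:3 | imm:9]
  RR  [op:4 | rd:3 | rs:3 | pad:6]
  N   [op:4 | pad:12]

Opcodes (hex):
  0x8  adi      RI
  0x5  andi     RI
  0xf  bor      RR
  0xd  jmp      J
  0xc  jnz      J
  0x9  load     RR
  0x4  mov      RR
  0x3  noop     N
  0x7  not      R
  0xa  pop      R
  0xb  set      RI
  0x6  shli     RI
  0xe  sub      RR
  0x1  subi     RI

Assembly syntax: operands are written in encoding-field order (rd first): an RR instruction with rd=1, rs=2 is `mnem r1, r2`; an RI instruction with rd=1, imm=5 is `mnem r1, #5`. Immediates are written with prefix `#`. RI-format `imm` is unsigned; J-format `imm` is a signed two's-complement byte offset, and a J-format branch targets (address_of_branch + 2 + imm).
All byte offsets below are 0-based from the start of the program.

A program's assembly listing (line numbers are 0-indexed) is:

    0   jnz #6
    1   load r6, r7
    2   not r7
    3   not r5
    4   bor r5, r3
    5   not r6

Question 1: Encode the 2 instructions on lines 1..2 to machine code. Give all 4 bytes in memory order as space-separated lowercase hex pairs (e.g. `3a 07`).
line 1 (load): pack op=0x9:4|rd=6:3|rs=7:3|pad=0:6 = 0x9dc0; little→ c0 9d
line 2 (not): pack op=0x7:4|rd=7:3|pad=0:9 = 0x7e00; little→ 00 7e

c0 9d 00 7e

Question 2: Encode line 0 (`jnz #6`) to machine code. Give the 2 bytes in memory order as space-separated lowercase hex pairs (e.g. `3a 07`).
0. jnz fields op=0xc:4|imm=6:12 → word c006h → 06 c0

06 c0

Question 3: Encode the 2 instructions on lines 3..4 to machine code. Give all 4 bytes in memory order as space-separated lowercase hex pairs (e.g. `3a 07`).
00 7a c0 fa

L3: not op=0x7:4|rd=5:3|pad=0:9 ⇒ 0x7a00 ⇒ little 00 7a
L4: bor op=0xf:4|rd=5:3|rs=3:3|pad=0:6 ⇒ 0xfac0 ⇒ little c0 fa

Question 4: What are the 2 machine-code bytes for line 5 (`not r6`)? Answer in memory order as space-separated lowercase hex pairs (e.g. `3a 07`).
00 7c

line 5 (not): pack op=0x7:4|rd=6:3|pad=0:9 = 0x7c00; little→ 00 7c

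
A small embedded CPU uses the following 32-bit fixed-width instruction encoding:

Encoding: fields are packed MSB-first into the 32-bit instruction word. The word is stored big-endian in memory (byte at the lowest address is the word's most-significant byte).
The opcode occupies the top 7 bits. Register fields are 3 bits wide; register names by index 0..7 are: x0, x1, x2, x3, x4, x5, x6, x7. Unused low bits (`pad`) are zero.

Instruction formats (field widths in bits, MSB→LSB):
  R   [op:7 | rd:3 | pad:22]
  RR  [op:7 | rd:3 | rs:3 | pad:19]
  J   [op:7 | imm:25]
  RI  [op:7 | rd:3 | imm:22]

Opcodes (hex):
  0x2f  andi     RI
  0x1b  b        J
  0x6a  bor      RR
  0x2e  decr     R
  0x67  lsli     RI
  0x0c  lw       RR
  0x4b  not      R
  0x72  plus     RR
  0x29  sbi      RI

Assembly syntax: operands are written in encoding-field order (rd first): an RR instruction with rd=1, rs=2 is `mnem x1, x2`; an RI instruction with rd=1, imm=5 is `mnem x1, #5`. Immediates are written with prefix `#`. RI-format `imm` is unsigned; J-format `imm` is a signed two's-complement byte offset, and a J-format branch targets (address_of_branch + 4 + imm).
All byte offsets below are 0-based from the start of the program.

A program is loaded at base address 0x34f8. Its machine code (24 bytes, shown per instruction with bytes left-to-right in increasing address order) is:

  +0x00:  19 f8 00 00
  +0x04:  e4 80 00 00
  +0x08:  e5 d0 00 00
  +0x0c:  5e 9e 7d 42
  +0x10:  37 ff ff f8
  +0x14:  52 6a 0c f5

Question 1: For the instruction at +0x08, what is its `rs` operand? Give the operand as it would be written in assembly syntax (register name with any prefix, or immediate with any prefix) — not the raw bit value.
+0x08: e5 d0 00 00 ⇒ word 0xe5d00000 (big)
  top 7b → 0x72 → plus [RR]
  rd: (w>>22)&0x7=0x7 → x7
  rs: (w>>19)&0x7=0x2 → x2

x2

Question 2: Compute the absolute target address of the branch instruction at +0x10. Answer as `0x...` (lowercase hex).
[10] 37 ff ff f8 → 0x37fffff8
  top 7b → 0x1b → b [J]
  [24:0] imm=33554424 (s25→-8) = #-8
  target = base 0x34f8 + off 0x10 + 4 + imm -8 = 0x3504

0x3504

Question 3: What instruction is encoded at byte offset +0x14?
sbi x1, #2755829

@+14  big-endian(52 6a 0c f5) = 0x526a0cf5
  opcode bits[31:25]=0x29: sbi/RI
  rd@[24:22]=0x1 ⇒ x1
  imm@[21:0]=0x2a0cf5 ⇒ #2755829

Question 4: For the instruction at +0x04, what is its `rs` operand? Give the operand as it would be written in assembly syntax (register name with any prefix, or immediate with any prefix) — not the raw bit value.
off 0x04: read e4 80 00 00 as big → 0xe4800000
  top 7b → 0x72 → plus [RR]
  rd@[24:22]=0x2 ⇒ x2
  rs@[21:19]=0x0 ⇒ x0

x0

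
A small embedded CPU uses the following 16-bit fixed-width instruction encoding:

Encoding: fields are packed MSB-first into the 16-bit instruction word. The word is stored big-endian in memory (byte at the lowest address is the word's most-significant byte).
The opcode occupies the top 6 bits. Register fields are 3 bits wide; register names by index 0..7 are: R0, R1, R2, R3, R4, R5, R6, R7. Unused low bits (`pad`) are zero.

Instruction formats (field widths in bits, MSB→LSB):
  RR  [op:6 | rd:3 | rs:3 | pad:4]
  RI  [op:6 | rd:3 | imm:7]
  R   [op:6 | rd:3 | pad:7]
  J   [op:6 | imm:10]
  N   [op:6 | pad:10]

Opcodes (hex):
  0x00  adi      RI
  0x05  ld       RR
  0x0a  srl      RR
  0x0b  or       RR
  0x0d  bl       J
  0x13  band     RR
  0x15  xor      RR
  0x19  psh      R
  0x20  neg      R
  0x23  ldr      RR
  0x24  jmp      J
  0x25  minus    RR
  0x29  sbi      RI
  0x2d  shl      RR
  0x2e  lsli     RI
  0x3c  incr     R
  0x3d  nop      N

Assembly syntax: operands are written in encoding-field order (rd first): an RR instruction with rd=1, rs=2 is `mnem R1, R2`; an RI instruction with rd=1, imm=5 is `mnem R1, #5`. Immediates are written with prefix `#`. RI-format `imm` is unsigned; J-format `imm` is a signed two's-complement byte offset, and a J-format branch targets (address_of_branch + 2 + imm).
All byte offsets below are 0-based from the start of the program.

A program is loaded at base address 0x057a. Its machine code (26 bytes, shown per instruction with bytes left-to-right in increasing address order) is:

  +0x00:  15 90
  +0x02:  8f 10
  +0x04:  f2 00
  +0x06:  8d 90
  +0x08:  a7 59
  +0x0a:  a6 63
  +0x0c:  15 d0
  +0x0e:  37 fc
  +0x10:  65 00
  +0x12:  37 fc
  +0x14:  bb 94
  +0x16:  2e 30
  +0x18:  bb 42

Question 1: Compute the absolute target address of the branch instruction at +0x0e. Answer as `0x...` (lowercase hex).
0x0586

@+0e  big-endian(37 fc) = 0x37fc
  op=0x37fc>>10=0xd ⇒ bl (J)
  imm@[9:0]=0x3fc (s10→-4) ⇒ #-4
  target = base 0x057a + off 0x0e + 2 + imm -4 = 0x0586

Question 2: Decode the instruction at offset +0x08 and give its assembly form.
+0x08: a7 59 ⇒ word 0xa759 (big)
  op=0xa759>>10=0x29 ⇒ sbi (RI)
  [9:7] rd=6 = R6
  [6:0] imm=89 = #89

sbi R6, #89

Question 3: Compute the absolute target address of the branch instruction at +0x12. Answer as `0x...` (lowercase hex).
0x058a

@+12  big-endian(37 fc) = 0x37fc
  op=0x37fc>>10=0xd ⇒ bl (J)
  [9:0] imm=1020 (s10→-4) = #-4
  target = base 0x057a + off 0x12 + 2 + imm -4 = 0x058a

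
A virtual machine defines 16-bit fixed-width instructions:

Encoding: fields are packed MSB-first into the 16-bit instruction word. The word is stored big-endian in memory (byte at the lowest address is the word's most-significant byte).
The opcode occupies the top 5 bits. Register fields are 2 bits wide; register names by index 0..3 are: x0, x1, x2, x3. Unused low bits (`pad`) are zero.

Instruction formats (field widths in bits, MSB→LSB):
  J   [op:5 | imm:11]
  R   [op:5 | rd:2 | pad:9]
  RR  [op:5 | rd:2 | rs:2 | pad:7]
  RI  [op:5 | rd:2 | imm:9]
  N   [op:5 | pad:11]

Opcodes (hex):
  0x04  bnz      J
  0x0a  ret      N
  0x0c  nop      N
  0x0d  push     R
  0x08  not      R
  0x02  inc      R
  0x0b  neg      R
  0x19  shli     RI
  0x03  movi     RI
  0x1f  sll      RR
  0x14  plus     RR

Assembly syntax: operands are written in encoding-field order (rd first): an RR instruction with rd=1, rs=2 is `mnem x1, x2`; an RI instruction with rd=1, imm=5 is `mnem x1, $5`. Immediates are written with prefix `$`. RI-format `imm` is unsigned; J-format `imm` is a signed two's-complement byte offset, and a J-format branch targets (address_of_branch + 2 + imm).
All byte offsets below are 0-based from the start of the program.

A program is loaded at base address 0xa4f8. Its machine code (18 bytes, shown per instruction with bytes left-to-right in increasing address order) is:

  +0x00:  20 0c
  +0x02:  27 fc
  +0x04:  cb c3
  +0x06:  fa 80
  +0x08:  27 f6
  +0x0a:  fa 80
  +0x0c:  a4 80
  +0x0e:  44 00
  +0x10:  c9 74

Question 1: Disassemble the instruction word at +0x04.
shli x1, $451

+0x04: cb c3 ⇒ word 0xcbc3 (big)
  op=0xcbc3>>11=0x19 ⇒ shli (RI)
  [10:9] rd=1 = x1
  [8:0] imm=451 = $451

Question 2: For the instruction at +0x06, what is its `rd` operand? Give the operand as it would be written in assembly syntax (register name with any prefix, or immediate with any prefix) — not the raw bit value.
x1

+0x06: fa 80 ⇒ word 0xfa80 (big)
  opcode bits[15:11]=0x1f: sll/RR
  rd: (w>>9)&0x3=0x1 → x1
  rs: (w>>7)&0x3=0x1 → x1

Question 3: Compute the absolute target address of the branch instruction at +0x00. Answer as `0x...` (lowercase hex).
off 0x00: read 20 0c as big → 0x200c
  opcode bits[15:11]=0x4: bnz/J
  imm: (w>>0)&0x7ff=0xc → $12
  target = base 0xa4f8 + off 0x00 + 2 + imm 12 = 0xa506

0xa506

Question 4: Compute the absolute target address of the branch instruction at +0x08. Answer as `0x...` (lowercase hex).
+0x08: 27 f6 ⇒ word 0x27f6 (big)
  opcode bits[15:11]=0x4: bnz/J
  imm: (w>>0)&0x7ff=0x7f6 (s11→-10) → $-10
  target = base 0xa4f8 + off 0x08 + 2 + imm -10 = 0xa4f8

0xa4f8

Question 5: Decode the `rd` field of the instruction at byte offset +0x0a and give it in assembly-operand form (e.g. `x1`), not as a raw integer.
x1

off 0x0a: read fa 80 as big → 0xfa80
  top 5b → 0x1f → sll [RR]
  rd@[10:9]=0x1 ⇒ x1
  rs@[8:7]=0x1 ⇒ x1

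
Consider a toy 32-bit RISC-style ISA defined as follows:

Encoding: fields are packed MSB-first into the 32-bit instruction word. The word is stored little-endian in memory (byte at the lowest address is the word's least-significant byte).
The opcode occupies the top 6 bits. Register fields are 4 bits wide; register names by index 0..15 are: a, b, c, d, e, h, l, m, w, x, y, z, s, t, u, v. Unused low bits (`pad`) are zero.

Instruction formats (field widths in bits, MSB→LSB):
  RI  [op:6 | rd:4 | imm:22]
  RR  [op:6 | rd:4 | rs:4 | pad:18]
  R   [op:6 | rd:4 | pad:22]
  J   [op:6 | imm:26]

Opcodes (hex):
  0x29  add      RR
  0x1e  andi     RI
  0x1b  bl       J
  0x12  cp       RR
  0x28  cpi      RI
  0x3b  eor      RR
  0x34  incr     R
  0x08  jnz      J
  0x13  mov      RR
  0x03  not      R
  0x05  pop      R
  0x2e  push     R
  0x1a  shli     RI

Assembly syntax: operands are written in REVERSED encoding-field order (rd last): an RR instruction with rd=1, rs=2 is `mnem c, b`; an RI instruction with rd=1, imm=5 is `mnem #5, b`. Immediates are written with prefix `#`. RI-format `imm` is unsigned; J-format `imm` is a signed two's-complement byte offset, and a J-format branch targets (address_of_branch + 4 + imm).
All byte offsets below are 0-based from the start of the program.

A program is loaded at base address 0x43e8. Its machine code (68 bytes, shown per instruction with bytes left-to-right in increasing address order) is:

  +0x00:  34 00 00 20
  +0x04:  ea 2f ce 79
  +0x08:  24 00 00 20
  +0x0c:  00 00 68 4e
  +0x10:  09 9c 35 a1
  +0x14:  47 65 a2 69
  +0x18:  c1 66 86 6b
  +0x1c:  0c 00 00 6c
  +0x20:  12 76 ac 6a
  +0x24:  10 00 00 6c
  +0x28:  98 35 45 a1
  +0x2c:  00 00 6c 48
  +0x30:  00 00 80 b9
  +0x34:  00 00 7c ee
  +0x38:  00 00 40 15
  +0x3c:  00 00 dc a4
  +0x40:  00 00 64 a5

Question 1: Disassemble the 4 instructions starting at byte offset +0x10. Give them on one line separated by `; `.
cpi #3513353, e; shli #2254151, l; shli #419521, u; bl #12

[10] 09 9c 35 a1 → 0xa1359c09
  op=0xa1359c09>>26=0x28 ⇒ cpi (RI)
  rd: (w>>22)&0xf=0x4 → e
  imm: (w>>0)&0x3fffff=0x359c09 → #3513353
[14] 47 65 a2 69 → 0x69a26547
  op=0x69a26547>>26=0x1a ⇒ shli (RI)
  rd: (w>>22)&0xf=0x6 → l
  imm: (w>>0)&0x3fffff=0x226547 → #2254151
[18] c1 66 86 6b → 0x6b8666c1
  op=0x6b8666c1>>26=0x1a ⇒ shli (RI)
  rd: (w>>22)&0xf=0xe → u
  imm: (w>>0)&0x3fffff=0x666c1 → #419521
[1c] 0c 00 00 6c → 0x6c00000c
  op=0x6c00000c>>26=0x1b ⇒ bl (J)
  imm: (w>>0)&0x3ffffff=0xc → #12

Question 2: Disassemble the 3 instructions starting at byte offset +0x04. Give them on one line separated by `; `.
andi #929770, m; jnz #36; mov y, x

+0x04: ea 2f ce 79 ⇒ word 0x79ce2fea (little)
  opcode bits[31:26]=0x1e: andi/RI
  [25:22] rd=7 = m
  [21:0] imm=929770 = #929770
+0x08: 24 00 00 20 ⇒ word 0x20000024 (little)
  opcode bits[31:26]=0x8: jnz/J
  [25:0] imm=36 = #36
+0x0c: 00 00 68 4e ⇒ word 0x4e680000 (little)
  opcode bits[31:26]=0x13: mov/RR
  [25:22] rd=9 = x
  [21:18] rs=10 = y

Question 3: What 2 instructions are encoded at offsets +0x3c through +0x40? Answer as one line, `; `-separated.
add m, d; add x, h

off 0x3c: read 00 00 dc a4 as little → 0xa4dc0000
  top 6b → 0x29 → add [RR]
  rd@[25:22]=0x3 ⇒ d
  rs@[21:18]=0x7 ⇒ m
off 0x40: read 00 00 64 a5 as little → 0xa5640000
  top 6b → 0x29 → add [RR]
  rd@[25:22]=0x5 ⇒ h
  rs@[21:18]=0x9 ⇒ x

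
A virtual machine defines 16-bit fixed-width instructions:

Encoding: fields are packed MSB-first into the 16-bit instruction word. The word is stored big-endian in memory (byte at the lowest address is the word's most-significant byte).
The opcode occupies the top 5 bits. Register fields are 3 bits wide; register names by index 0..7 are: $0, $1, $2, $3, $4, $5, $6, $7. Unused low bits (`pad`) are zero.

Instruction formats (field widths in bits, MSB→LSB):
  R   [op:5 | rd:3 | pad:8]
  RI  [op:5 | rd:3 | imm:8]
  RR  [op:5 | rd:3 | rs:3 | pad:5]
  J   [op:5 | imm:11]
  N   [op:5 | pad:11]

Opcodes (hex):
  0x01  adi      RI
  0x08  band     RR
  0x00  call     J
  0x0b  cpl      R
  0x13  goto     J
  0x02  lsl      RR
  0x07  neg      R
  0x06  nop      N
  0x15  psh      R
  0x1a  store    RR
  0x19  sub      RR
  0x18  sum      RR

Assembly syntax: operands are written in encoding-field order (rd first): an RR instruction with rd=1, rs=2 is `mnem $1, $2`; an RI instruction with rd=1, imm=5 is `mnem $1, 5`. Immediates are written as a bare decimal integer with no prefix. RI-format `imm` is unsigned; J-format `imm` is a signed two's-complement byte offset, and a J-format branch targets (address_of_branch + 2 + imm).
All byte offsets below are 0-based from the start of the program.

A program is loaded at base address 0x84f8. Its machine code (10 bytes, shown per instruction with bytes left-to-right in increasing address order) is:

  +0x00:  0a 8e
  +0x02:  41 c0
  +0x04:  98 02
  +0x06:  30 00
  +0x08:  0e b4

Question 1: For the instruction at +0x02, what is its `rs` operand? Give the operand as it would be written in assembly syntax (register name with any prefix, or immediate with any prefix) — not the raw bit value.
off 0x02: read 41 c0 as big → 0x41c0
  op=0x41c0>>11=0x8 ⇒ band (RR)
  rd: (w>>8)&0x7=0x1 → $1
  rs: (w>>5)&0x7=0x6 → $6

$6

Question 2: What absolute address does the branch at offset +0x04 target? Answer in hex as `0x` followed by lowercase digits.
0x8500

@+04  big-endian(98 02) = 0x9802
  op=0x9802>>11=0x13 ⇒ goto (J)
  imm: (w>>0)&0x7ff=0x2 → 2
  target = base 0x84f8 + off 0x04 + 2 + imm 2 = 0x8500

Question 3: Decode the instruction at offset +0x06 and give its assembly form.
[06] 30 00 → 0x3000
  top 5b → 0x6 → nop [N]

nop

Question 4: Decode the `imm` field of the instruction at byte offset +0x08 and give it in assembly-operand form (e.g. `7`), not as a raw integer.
+0x08: 0e b4 ⇒ word 0x0eb4 (big)
  top 5b → 0x1 → adi [RI]
  rd@[10:8]=0x6 ⇒ $6
  imm@[7:0]=0xb4 ⇒ 180

180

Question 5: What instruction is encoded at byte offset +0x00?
+0x00: 0a 8e ⇒ word 0x0a8e (big)
  opcode bits[15:11]=0x1: adi/RI
  [10:8] rd=2 = $2
  [7:0] imm=142 = 142

adi $2, 142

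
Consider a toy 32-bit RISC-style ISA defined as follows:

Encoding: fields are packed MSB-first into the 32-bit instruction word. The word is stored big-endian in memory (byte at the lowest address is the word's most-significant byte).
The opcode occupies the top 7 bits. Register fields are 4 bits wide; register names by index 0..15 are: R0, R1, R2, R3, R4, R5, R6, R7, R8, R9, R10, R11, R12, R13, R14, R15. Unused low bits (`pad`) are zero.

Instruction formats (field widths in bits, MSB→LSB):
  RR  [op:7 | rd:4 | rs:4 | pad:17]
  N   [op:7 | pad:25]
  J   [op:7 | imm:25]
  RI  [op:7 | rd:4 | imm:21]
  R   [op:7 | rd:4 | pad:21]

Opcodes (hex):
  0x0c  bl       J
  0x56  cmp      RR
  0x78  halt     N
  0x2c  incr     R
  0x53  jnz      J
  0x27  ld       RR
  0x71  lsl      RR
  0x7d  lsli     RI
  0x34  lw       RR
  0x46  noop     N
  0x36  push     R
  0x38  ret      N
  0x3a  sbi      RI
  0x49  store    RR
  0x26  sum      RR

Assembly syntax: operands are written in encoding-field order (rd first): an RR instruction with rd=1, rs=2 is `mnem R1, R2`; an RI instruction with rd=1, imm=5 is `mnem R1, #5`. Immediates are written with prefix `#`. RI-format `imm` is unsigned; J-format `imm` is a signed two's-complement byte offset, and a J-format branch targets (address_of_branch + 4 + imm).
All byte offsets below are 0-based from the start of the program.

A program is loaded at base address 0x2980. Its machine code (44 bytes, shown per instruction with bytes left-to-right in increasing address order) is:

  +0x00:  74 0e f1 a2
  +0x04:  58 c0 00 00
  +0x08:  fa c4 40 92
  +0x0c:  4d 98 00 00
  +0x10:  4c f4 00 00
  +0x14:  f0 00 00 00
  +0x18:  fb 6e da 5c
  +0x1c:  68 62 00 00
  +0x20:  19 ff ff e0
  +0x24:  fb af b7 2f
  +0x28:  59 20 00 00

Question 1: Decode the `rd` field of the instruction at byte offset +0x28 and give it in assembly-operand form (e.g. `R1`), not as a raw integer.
R9

@+28  big-endian(59 20 00 00) = 0x59200000
  op=0x59200000>>25=0x2c ⇒ incr (R)
  rd: (w>>21)&0xf=0x9 → R9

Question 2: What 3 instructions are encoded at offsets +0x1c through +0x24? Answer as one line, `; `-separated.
@+1c  big-endian(68 62 00 00) = 0x68620000
  opcode bits[31:25]=0x34: lw/RR
  rd@[24:21]=0x3 ⇒ R3
  rs@[20:17]=0x1 ⇒ R1
@+20  big-endian(19 ff ff e0) = 0x19ffffe0
  opcode bits[31:25]=0xc: bl/J
  imm@[24:0]=0x1ffffe0 (s25→-32) ⇒ #-32
@+24  big-endian(fb af b7 2f) = 0xfbafb72f
  opcode bits[31:25]=0x7d: lsli/RI
  rd@[24:21]=0xd ⇒ R13
  imm@[20:0]=0xfb72f ⇒ #1029935

lw R3, R1; bl #-32; lsli R13, #1029935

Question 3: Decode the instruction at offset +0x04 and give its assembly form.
incr R6

@+04  big-endian(58 c0 00 00) = 0x58c00000
  top 7b → 0x2c → incr [R]
  [24:21] rd=6 = R6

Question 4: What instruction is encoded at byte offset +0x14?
+0x14: f0 00 00 00 ⇒ word 0xf0000000 (big)
  op=0xf0000000>>25=0x78 ⇒ halt (N)

halt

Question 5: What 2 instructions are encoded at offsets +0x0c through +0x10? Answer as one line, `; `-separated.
@+0c  big-endian(4d 98 00 00) = 0x4d980000
  top 7b → 0x26 → sum [RR]
  rd: (w>>21)&0xf=0xc → R12
  rs: (w>>17)&0xf=0xc → R12
@+10  big-endian(4c f4 00 00) = 0x4cf40000
  top 7b → 0x26 → sum [RR]
  rd: (w>>21)&0xf=0x7 → R7
  rs: (w>>17)&0xf=0xa → R10

sum R12, R12; sum R7, R10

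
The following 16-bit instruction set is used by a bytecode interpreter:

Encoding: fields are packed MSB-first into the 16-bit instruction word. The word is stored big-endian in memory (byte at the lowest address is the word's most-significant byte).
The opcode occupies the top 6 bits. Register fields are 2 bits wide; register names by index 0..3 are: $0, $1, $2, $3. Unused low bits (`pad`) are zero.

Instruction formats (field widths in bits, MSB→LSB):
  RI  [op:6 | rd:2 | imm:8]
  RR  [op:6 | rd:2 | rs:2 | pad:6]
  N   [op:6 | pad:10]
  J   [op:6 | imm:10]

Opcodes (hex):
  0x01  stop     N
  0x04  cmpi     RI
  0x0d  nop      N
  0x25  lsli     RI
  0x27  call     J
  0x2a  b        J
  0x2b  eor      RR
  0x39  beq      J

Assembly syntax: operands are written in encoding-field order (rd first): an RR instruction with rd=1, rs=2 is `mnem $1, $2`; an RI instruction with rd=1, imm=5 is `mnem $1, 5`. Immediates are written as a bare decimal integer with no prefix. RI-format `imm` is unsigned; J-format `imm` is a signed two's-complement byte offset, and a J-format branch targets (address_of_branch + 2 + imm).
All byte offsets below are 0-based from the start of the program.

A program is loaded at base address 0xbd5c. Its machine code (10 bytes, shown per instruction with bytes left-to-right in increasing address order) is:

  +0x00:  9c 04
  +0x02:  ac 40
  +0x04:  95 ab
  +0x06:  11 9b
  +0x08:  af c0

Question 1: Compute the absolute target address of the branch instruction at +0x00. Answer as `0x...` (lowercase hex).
[00] 9c 04 → 0x9c04
  opcode bits[15:10]=0x27: call/J
  [9:0] imm=4 = 4
  target = base 0xbd5c + off 0x00 + 2 + imm 4 = 0xbd62

0xbd62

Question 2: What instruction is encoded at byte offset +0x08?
eor $3, $3

+0x08: af c0 ⇒ word 0xafc0 (big)
  op=0xafc0>>10=0x2b ⇒ eor (RR)
  [9:8] rd=3 = $3
  [7:6] rs=3 = $3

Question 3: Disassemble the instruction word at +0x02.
eor $0, $1

+0x02: ac 40 ⇒ word 0xac40 (big)
  opcode bits[15:10]=0x2b: eor/RR
  rd@[9:8]=0x0 ⇒ $0
  rs@[7:6]=0x1 ⇒ $1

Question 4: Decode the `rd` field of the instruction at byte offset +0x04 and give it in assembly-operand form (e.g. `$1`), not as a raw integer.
$1

+0x04: 95 ab ⇒ word 0x95ab (big)
  top 6b → 0x25 → lsli [RI]
  rd: (w>>8)&0x3=0x1 → $1
  imm: (w>>0)&0xff=0xab → 171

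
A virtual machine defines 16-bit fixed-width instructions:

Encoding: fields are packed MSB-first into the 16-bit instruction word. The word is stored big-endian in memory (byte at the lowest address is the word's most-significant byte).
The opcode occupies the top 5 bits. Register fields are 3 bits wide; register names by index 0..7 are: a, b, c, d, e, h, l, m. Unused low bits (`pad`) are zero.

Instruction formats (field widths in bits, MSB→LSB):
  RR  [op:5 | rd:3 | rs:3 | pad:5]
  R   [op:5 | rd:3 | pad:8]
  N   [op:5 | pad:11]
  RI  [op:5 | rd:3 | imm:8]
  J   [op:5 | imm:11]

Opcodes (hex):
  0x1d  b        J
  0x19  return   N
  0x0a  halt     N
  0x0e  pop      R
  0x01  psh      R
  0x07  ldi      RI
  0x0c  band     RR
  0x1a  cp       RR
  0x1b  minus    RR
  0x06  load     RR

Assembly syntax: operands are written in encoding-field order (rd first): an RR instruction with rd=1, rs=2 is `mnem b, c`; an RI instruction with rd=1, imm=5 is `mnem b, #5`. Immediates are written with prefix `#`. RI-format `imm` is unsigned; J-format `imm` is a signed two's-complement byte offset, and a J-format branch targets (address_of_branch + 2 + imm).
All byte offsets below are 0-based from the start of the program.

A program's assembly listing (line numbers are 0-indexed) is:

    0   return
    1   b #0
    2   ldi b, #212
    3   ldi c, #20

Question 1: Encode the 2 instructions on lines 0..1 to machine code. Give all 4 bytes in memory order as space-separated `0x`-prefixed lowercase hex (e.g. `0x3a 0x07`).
0. return fields op=0x19:5|pad=0:11 → word c800h → c8 00
1. b fields op=0x1d:5|imm=0:11 → word e800h → e8 00

0xc8 0x00 0xe8 0x00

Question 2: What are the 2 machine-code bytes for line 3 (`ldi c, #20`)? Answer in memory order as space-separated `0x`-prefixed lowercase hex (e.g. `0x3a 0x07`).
L3: ldi op=0x7:5|rd=2:3|imm=20:8 ⇒ 0x3a14 ⇒ big 3a 14

0x3a 0x14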